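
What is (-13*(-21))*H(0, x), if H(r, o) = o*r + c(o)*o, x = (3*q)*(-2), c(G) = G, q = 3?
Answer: 88452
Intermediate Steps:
x = -18 (x = (3*3)*(-2) = 9*(-2) = -18)
H(r, o) = o**2 + o*r (H(r, o) = o*r + o*o = o*r + o**2 = o**2 + o*r)
(-13*(-21))*H(0, x) = (-13*(-21))*(-18*(-18 + 0)) = 273*(-18*(-18)) = 273*324 = 88452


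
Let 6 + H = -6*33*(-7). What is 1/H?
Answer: 1/1380 ≈ 0.00072464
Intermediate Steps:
H = 1380 (H = -6 - 6*33*(-7) = -6 - 198*(-7) = -6 + 1386 = 1380)
1/H = 1/1380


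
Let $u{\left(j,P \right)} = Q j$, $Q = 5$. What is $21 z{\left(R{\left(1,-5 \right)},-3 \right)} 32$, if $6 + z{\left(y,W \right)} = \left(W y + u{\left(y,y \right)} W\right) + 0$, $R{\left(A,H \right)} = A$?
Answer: $-16128$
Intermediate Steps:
$u{\left(j,P \right)} = 5 j$
$z{\left(y,W \right)} = -6 + 6 W y$ ($z{\left(y,W \right)} = -6 + \left(\left(W y + 5 y W\right) + 0\right) = -6 + \left(\left(W y + 5 W y\right) + 0\right) = -6 + \left(6 W y + 0\right) = -6 + 6 W y$)
$21 z{\left(R{\left(1,-5 \right)},-3 \right)} 32 = 21 \left(-6 + 6 \left(-3\right) 1\right) 32 = 21 \left(-6 - 18\right) 32 = 21 \left(-24\right) 32 = \left(-504\right) 32 = -16128$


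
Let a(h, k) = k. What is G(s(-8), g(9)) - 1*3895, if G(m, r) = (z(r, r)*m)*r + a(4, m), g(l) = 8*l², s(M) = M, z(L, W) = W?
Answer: -3363135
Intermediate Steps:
G(m, r) = m + m*r² (G(m, r) = (r*m)*r + m = (m*r)*r + m = m*r² + m = m + m*r²)
G(s(-8), g(9)) - 1*3895 = -8*(1 + (8*9²)²) - 1*3895 = -8*(1 + (8*81)²) - 3895 = -8*(1 + 648²) - 3895 = -8*(1 + 419904) - 3895 = -8*419905 - 3895 = -3359240 - 3895 = -3363135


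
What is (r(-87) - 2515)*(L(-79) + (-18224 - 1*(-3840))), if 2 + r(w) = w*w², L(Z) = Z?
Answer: 9560332260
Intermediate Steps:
r(w) = -2 + w³ (r(w) = -2 + w*w² = -2 + w³)
(r(-87) - 2515)*(L(-79) + (-18224 - 1*(-3840))) = ((-2 + (-87)³) - 2515)*(-79 + (-18224 - 1*(-3840))) = ((-2 - 658503) - 2515)*(-79 + (-18224 + 3840)) = (-658505 - 2515)*(-79 - 14384) = -661020*(-14463) = 9560332260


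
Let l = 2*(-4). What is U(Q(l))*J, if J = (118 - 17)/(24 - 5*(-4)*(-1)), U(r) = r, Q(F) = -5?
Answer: -505/4 ≈ -126.25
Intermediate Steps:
l = -8
J = 101/4 (J = 101/(24 + 20*(-1)) = 101/(24 - 20) = 101/4 ≈ 25.250)
U(Q(l))*J = -5*101/4 = -505/4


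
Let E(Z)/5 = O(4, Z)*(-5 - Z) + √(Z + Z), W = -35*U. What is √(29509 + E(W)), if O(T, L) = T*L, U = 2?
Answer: √(-61491 + 10*I*√35) ≈ 0.119 + 247.97*I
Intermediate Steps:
O(T, L) = L*T
W = -70 (W = -35*2 = -70)
E(Z) = 5*√2*√Z + 20*Z*(-5 - Z) (E(Z) = 5*((Z*4)*(-5 - Z) + √(Z + Z)) = 5*((4*Z)*(-5 - Z) + √(2*Z)) = 5*(4*Z*(-5 - Z) + √2*√Z) = 5*(√2*√Z + 4*Z*(-5 - Z)) = 5*√2*√Z + 20*Z*(-5 - Z))
√(29509 + E(W)) = √(29509 + (-100*(-70) - 20*(-70)² + 5*√2*√(-70))) = √(29509 + (7000 - 20*4900 + 5*√2*(I*√70))) = √(29509 + (7000 - 98000 + 10*I*√35)) = √(29509 + (-91000 + 10*I*√35)) = √(-61491 + 10*I*√35)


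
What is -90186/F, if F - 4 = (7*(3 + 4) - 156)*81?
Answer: 90186/8663 ≈ 10.410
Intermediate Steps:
F = -8663 (F = 4 + (7*(3 + 4) - 156)*81 = 4 + (7*7 - 156)*81 = 4 + (49 - 156)*81 = 4 - 107*81 = 4 - 8667 = -8663)
-90186/F = -90186/(-8663) = -90186*(-1/8663) = 90186/8663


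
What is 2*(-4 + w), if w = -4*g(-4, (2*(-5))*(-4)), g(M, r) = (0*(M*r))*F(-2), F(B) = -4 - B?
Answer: -8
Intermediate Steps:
g(M, r) = 0 (g(M, r) = (0*(M*r))*(-4 - 1*(-2)) = 0*(-4 + 2) = 0*(-2) = 0)
w = 0 (w = -4*0 = 0)
2*(-4 + w) = 2*(-4 + 0) = 2*(-4) = -8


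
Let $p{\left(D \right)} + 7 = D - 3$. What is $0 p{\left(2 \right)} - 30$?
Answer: $-30$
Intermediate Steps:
$p{\left(D \right)} = -10 + D$ ($p{\left(D \right)} = -7 + \left(D - 3\right) = -7 + \left(-3 + D\right) = -10 + D$)
$0 p{\left(2 \right)} - 30 = 0 \left(-10 + 2\right) - 30 = 0 \left(-8\right) - 30 = 0 - 30 = -30$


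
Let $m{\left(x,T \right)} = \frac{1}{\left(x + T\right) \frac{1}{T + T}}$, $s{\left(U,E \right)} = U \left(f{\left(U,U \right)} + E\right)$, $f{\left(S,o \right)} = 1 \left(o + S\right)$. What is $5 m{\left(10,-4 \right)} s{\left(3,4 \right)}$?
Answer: $-200$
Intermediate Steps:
$f{\left(S,o \right)} = S + o$ ($f{\left(S,o \right)} = 1 \left(S + o\right) = S + o$)
$s{\left(U,E \right)} = U \left(E + 2 U\right)$ ($s{\left(U,E \right)} = U \left(\left(U + U\right) + E\right) = U \left(2 U + E\right) = U \left(E + 2 U\right)$)
$m{\left(x,T \right)} = \frac{2 T}{T + x}$ ($m{\left(x,T \right)} = \frac{1}{\left(T + x\right) \frac{1}{2 T}} = \frac{1}{\frac{1}{2} \frac{1}{T} \left(T + x\right)} = \frac{2 T}{T + x}$)
$5 m{\left(10,-4 \right)} s{\left(3,4 \right)} = 5 \cdot 2 \left(-4\right) \frac{1}{-4 + 10} \cdot 3 \left(4 + 2 \cdot 3\right) = 5 \cdot 2 \left(-4\right) \frac{1}{6} \cdot 3 \left(4 + 6\right) = 5 \cdot 2 \left(-4\right) \frac{1}{6} \cdot 3 \cdot 10 = 5 \left(- \frac{4}{3}\right) 30 = \left(- \frac{20}{3}\right) 30 = -200$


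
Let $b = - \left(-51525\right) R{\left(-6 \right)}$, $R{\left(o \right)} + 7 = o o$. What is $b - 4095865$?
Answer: $-2601640$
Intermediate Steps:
$R{\left(o \right)} = -7 + o^{2}$ ($R{\left(o \right)} = -7 + o o = -7 + o^{2}$)
$b = 1494225$ ($b = - \left(-51525\right) \left(-7 + \left(-6\right)^{2}\right) = - \left(-51525\right) \left(-7 + 36\right) = - \left(-51525\right) 29 = \left(-1\right) \left(-1494225\right) = 1494225$)
$b - 4095865 = 1494225 - 4095865 = -2601640$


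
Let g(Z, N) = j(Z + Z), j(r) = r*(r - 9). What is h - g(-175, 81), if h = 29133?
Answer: -96517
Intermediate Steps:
j(r) = r*(-9 + r)
g(Z, N) = 2*Z*(-9 + 2*Z) (g(Z, N) = (Z + Z)*(-9 + (Z + Z)) = (2*Z)*(-9 + 2*Z) = 2*Z*(-9 + 2*Z))
h - g(-175, 81) = 29133 - 2*(-175)*(-9 + 2*(-175)) = 29133 - 2*(-175)*(-9 - 350) = 29133 - 2*(-175)*(-359) = 29133 - 1*125650 = 29133 - 125650 = -96517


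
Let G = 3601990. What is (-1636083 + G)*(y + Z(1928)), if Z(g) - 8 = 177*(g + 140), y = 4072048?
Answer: 8724876129444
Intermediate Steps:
Z(g) = 24788 + 177*g (Z(g) = 8 + 177*(g + 140) = 8 + 177*(140 + g) = 8 + (24780 + 177*g) = 24788 + 177*g)
(-1636083 + G)*(y + Z(1928)) = (-1636083 + 3601990)*(4072048 + (24788 + 177*1928)) = 1965907*(4072048 + (24788 + 341256)) = 1965907*(4072048 + 366044) = 1965907*4438092 = 8724876129444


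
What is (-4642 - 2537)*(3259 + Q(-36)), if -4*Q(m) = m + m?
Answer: -23525583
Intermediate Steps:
Q(m) = -m/2 (Q(m) = -(m + m)/4 = -m/2)
(-4642 - 2537)*(3259 + Q(-36)) = (-4642 - 2537)*(3259 - ½*(-36)) = -7179*(3259 + 18) = -7179*3277 = -23525583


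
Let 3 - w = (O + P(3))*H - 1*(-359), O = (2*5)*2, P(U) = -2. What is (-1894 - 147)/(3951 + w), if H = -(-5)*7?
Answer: -2041/2965 ≈ -0.68836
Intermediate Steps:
O = 20 (O = 10*2 = 20)
H = 35 (H = -5*(-7) = 35)
w = -986 (w = 3 - ((20 - 2)*35 - 1*(-359)) = 3 - (18*35 + 359) = 3 - (630 + 359) = 3 - 1*989 = 3 - 989 = -986)
(-1894 - 147)/(3951 + w) = (-1894 - 147)/(3951 - 986) = -2041/2965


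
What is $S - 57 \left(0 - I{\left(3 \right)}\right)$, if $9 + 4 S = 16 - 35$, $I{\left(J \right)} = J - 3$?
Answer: $-7$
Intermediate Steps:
$I{\left(J \right)} = -3 + J$
$S = -7$ ($S = - \frac{9}{4} + \frac{16 - 35}{4} = - \frac{9}{4} + \frac{1}{4} \left(-19\right) = - \frac{9}{4} - \frac{19}{4} = -7$)
$S - 57 \left(0 - I{\left(3 \right)}\right) = -7 - 57 \left(0 - \left(-3 + 3\right)\right) = -7 - 57 \left(0 - 0\right) = -7 - 57 \left(0 + 0\right) = -7 - 0 = -7 + 0 = -7$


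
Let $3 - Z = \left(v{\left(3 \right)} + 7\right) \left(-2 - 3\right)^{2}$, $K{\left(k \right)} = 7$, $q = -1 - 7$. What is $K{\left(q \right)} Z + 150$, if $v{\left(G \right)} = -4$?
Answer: $-354$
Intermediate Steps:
$q = -8$ ($q = -1 - 7 = -8$)
$Z = -72$ ($Z = 3 - \left(-4 + 7\right) \left(-2 - 3\right)^{2} = 3 - 3 \left(-5\right)^{2} = 3 - 3 \cdot 25 = 3 - 75 = -72$)
$K{\left(q \right)} Z + 150 = 7 \left(-72\right) + 150 = -504 + 150 = -354$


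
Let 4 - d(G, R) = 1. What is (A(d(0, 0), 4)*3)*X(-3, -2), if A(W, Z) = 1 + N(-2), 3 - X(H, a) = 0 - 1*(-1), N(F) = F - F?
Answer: 6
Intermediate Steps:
N(F) = 0
X(H, a) = 2 (X(H, a) = 3 - (0 - 1*(-1)) = 3 - (0 + 1) = 3 - 1*1 = 3 - 1 = 2)
d(G, R) = 3 (d(G, R) = 4 - 1*1 = 4 - 1 = 3)
A(W, Z) = 1 (A(W, Z) = 1 + 0 = 1)
(A(d(0, 0), 4)*3)*X(-3, -2) = (1*3)*2 = 3*2 = 6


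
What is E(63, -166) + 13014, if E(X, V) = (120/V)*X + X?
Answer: 1081611/83 ≈ 13031.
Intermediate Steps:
E(X, V) = X + 120*X/V (E(X, V) = 120*X/V + X = X + 120*X/V)
E(63, -166) + 13014 = 63*(120 - 166)/(-166) + 13014 = 63*(-1/166)*(-46) + 13014 = 1449/83 + 13014 = 1081611/83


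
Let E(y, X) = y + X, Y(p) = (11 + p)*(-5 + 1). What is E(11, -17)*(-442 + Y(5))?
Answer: 3036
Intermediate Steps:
Y(p) = -44 - 4*p (Y(p) = (11 + p)*(-4) = -44 - 4*p)
E(y, X) = X + y
E(11, -17)*(-442 + Y(5)) = (-17 + 11)*(-442 + (-44 - 4*5)) = -6*(-442 + (-44 - 20)) = -6*(-442 - 64) = -6*(-506) = 3036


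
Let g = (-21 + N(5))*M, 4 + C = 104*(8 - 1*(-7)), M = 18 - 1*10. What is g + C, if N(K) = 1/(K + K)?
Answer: 6944/5 ≈ 1388.8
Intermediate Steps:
M = 8 (M = 18 - 10 = 8)
C = 1556 (C = -4 + 104*(8 - 1*(-7)) = -4 + 104*(8 + 7) = -4 + 104*15 = -4 + 1560 = 1556)
N(K) = 1/(2*K)
g = -836/5 (g = (-21 + (½)/5)*8 = (-21 + (½)*(⅕))*8 = (-21 + ⅒)*8 = -209/10*8 = -836/5 ≈ -167.20)
g + C = -836/5 + 1556 = 6944/5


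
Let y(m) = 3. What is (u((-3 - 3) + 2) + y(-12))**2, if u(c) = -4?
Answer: 1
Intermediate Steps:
(u((-3 - 3) + 2) + y(-12))**2 = (-4 + 3)**2 = (-1)**2 = 1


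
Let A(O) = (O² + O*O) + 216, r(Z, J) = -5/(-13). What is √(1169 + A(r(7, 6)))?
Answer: √234115/13 ≈ 37.220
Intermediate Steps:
r(Z, J) = 5/13 (r(Z, J) = -5*(-1/13) = 5/13)
A(O) = 216 + 2*O² (A(O) = (O² + O²) + 216 = 2*O² + 216 = 216 + 2*O²)
√(1169 + A(r(7, 6))) = √(1169 + (216 + 2*(5/13)²)) = √(1169 + (216 + 2*(25/169))) = √(1169 + (216 + 50/169)) = √(1169 + 36554/169) = √(234115/169) = √234115/13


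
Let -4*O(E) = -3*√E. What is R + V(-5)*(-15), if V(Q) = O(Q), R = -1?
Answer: -1 - 45*I*√5/4 ≈ -1.0 - 25.156*I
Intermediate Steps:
O(E) = 3*√E/4 (O(E) = -(-3)*√E/4 = 3*√E/4)
V(Q) = 3*√Q/4
R + V(-5)*(-15) = -1 + (3*√(-5)/4)*(-15) = -1 + (3*(I*√5)/4)*(-15) = -1 + (3*I*√5/4)*(-15) = -1 - 45*I*√5/4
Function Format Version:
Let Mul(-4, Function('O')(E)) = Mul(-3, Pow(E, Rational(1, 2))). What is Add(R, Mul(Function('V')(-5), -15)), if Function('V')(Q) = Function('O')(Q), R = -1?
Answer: Add(-1, Mul(Rational(-45, 4), I, Pow(5, Rational(1, 2)))) ≈ Add(-1.0000, Mul(-25.156, I))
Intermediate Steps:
Function('O')(E) = Mul(Rational(3, 4), Pow(E, Rational(1, 2))) (Function('O')(E) = Mul(Rational(-1, 4), Mul(-3, Pow(E, Rational(1, 2)))) = Mul(Rational(3, 4), Pow(E, Rational(1, 2))))
Function('V')(Q) = Mul(Rational(3, 4), Pow(Q, Rational(1, 2)))
Add(R, Mul(Function('V')(-5), -15)) = Add(-1, Mul(Mul(Rational(3, 4), Pow(-5, Rational(1, 2))), -15)) = Add(-1, Mul(Mul(Rational(3, 4), Mul(I, Pow(5, Rational(1, 2)))), -15)) = Add(-1, Mul(Mul(Rational(3, 4), I, Pow(5, Rational(1, 2))), -15)) = Add(-1, Mul(Rational(-45, 4), I, Pow(5, Rational(1, 2))))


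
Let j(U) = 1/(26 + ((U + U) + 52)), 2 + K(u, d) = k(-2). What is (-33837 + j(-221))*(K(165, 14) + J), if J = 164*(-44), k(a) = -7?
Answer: 88987933525/364 ≈ 2.4447e+8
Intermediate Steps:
K(u, d) = -9 (K(u, d) = -2 - 7 = -9)
j(U) = 1/(78 + 2*U) (j(U) = 1/(26 + (2*U + 52)) = 1/(26 + (52 + 2*U)) = 1/(78 + 2*U))
J = -7216
(-33837 + j(-221))*(K(165, 14) + J) = (-33837 + 1/(2*(39 - 221)))*(-9 - 7216) = (-33837 + (½)/(-182))*(-7225) = (-33837 + (½)*(-1/182))*(-7225) = (-33837 - 1/364)*(-7225) = -12316669/364*(-7225) = 88987933525/364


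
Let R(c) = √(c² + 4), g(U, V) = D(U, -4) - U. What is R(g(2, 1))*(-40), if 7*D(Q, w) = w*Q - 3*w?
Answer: -80*√74/7 ≈ -98.312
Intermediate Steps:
D(Q, w) = -3*w/7 + Q*w/7 (D(Q, w) = (w*Q - 3*w)/7 = (Q*w - 3*w)/7 = (-3*w + Q*w)/7 = -3*w/7 + Q*w/7)
g(U, V) = 12/7 - 11*U/7 (g(U, V) = (⅐)*(-4)*(-3 + U) - U = (12/7 - 4*U/7) - U = 12/7 - 11*U/7)
R(c) = √(4 + c²)
R(g(2, 1))*(-40) = √(4 + (12/7 - 11/7*2)²)*(-40) = √(4 + (12/7 - 22/7)²)*(-40) = √(4 + (-10/7)²)*(-40) = √(4 + 100/49)*(-40) = √(296/49)*(-40) = (2*√74/7)*(-40) = -80*√74/7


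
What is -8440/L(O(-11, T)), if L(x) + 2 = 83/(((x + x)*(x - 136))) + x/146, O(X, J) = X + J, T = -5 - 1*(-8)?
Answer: 1419540480/339541 ≈ 4180.8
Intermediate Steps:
T = 3 (T = -5 + 8 = 3)
O(X, J) = J + X
L(x) = -2 + x/146 + 83/(2*x*(-136 + x)) (L(x) = -2 + (83/(((x + x)*(x - 136))) + x/146) = -2 + (83/(((2*x)*(-136 + x))) + x*(1/146)) = -2 + (83/((2*x*(-136 + x))) + x/146) = -2 + (83*(1/(2*x*(-136 + x))) + x/146) = -2 + (83/(2*x*(-136 + x)) + x/146) = -2 + (x/146 + 83/(2*x*(-136 + x))) = -2 + x/146 + 83/(2*x*(-136 + x)))
-8440/L(O(-11, T)) = -8440*146*(-136 + (3 - 11))*(3 - 11)/(6059 + (3 - 11)³ - 428*(3 - 11)² + 39712*(3 - 11)) = -8440*(-1168*(-136 - 8)/(6059 + (-8)³ - 428*(-8)² + 39712*(-8))) = -8440*168192/(6059 - 512 - 428*64 - 317696) = -8440*168192/(6059 - 512 - 27392 - 317696) = -8440/((1/146)*(-⅛)*(-1/144)*(-339541)) = -8440/(-339541/168192) = -8440*(-168192/339541) = 1419540480/339541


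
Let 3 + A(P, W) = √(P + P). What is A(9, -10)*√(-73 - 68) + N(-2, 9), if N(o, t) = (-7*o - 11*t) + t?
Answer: -76 - 3*I*√141*(1 - √2) ≈ -76.0 + 14.756*I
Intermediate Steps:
A(P, W) = -3 + √2*√P (A(P, W) = -3 + √(P + P) = -3 + √(2*P) = -3 + √2*√P)
N(o, t) = -10*t - 7*o (N(o, t) = (-11*t - 7*o) + t = -10*t - 7*o)
A(9, -10)*√(-73 - 68) + N(-2, 9) = (-3 + √2*√9)*√(-73 - 68) + (-10*9 - 7*(-2)) = (-3 + √2*3)*√(-141) + (-90 + 14) = (-3 + 3*√2)*(I*√141) - 76 = I*√141*(-3 + 3*√2) - 76 = -76 + I*√141*(-3 + 3*√2)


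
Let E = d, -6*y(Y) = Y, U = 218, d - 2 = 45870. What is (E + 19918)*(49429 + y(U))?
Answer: 3249543540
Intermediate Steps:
d = 45872 (d = 2 + 45870 = 45872)
y(Y) = -Y/6
E = 45872
(E + 19918)*(49429 + y(U)) = (45872 + 19918)*(49429 - 1/6*218) = 65790*(49429 - 109/3) = 65790*(148178/3) = 3249543540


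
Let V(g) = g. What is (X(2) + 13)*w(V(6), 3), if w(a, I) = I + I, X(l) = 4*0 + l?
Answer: 90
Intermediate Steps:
X(l) = l (X(l) = 0 + l = l)
w(a, I) = 2*I
(X(2) + 13)*w(V(6), 3) = (2 + 13)*(2*3) = 15*6 = 90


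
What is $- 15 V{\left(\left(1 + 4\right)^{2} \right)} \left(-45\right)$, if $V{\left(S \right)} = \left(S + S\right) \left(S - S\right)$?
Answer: $0$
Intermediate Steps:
$V{\left(S \right)} = 0$ ($V{\left(S \right)} = 2 S 0 = 0$)
$- 15 V{\left(\left(1 + 4\right)^{2} \right)} \left(-45\right) = \left(-15\right) 0 \left(-45\right) = 0 \left(-45\right) = 0$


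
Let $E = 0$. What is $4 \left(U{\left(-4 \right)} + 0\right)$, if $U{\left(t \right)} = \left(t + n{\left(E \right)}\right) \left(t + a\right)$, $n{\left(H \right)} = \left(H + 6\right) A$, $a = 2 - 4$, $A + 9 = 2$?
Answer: $1104$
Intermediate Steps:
$A = -7$ ($A = -9 + 2 = -7$)
$a = -2$ ($a = 2 - 4 = -2$)
$n{\left(H \right)} = -42 - 7 H$ ($n{\left(H \right)} = \left(H + 6\right) \left(-7\right) = \left(6 + H\right) \left(-7\right) = -42 - 7 H$)
$U{\left(t \right)} = \left(-42 + t\right) \left(-2 + t\right)$ ($U{\left(t \right)} = \left(t - 42\right) \left(t - 2\right) = \left(t + \left(-42 + 0\right)\right) \left(-2 + t\right) = \left(t - 42\right) \left(-2 + t\right) = \left(-42 + t\right) \left(-2 + t\right)$)
$4 \left(U{\left(-4 \right)} + 0\right) = 4 \left(\left(84 + \left(-4\right)^{2} - -176\right) + 0\right) = 4 \left(\left(84 + 16 + 176\right) + 0\right) = 4 \left(276 + 0\right) = 4 \cdot 276 = 1104$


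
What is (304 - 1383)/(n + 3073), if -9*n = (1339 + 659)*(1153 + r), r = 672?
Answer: 83/30929 ≈ 0.0026836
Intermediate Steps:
n = -405150 (n = -(1339 + 659)*(1153 + 672)/9 = -222*1825 = -1/9*3646350 = -405150)
(304 - 1383)/(n + 3073) = (304 - 1383)/(-405150 + 3073) = -1079/(-402077) = -1079*(-1/402077) = 83/30929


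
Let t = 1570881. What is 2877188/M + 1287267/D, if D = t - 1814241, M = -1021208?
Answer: -83948326259/10355049120 ≈ -8.1070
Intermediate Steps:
D = -243360 (D = 1570881 - 1814241 = -243360)
2877188/M + 1287267/D = 2877188/(-1021208) + 1287267/(-243360) = 2877188*(-1/1021208) + 1287267*(-1/243360) = -719297/255302 - 429089/81120 = -83948326259/10355049120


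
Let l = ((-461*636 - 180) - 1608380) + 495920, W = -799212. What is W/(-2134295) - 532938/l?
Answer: 376834651657/500078124270 ≈ 0.75355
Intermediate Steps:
l = -1405836 (l = ((-293196 - 180) - 1608380) + 495920 = (-293376 - 1608380) + 495920 = -1901756 + 495920 = -1405836)
W/(-2134295) - 532938/l = -799212/(-2134295) - 532938/(-1405836) = -799212*(-1/2134295) - 532938*(-1/1405836) = 799212/2134295 + 88823/234306 = 376834651657/500078124270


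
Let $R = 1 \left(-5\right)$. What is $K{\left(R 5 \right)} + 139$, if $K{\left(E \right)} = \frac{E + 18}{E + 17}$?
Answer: $\frac{1119}{8} \approx 139.88$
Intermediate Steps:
$R = -5$
$K{\left(E \right)} = \frac{18 + E}{17 + E}$
$K{\left(R 5 \right)} + 139 = \frac{18 - 25}{17 - 25} + 139 = \frac{1}{-8} \left(-7\right) + 139 = \left(- \frac{1}{8}\right) \left(-7\right) + 139 = \frac{7}{8} + 139 = \frac{1119}{8}$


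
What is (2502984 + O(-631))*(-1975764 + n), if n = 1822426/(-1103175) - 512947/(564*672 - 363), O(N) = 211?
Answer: -27545190854318394602387/5569489305 ≈ -4.9457e+12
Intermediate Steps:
n = -83728186633/27847446525 (n = 1822426*(-1/1103175) - 512947/(379008 - 363) = -1822426/1103175 - 512947/378645 = -83728186633/27847446525 ≈ -3.0067)
(2502984 + O(-631))*(-1975764 + n) = (2502984 + 211)*(-1975764 - 83728186633/27847446525) = 2503195*(-55020066064206733/27847446525) = -27545190854318394602387/5569489305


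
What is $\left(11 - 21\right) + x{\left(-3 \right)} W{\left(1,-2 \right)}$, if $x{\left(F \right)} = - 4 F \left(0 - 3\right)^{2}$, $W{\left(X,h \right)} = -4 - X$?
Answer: $-550$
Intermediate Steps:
$x{\left(F \right)} = - 36 F$ ($x{\left(F \right)} = - 4 F \left(-3\right)^{2} = - 4 F 9 = - 36 F$)
$\left(11 - 21\right) + x{\left(-3 \right)} W{\left(1,-2 \right)} = \left(11 - 21\right) + \left(-36\right) \left(-3\right) \left(-4 - 1\right) = -10 + 108 \left(-4 - 1\right) = -10 + 108 \left(-5\right) = -10 - 540 = -550$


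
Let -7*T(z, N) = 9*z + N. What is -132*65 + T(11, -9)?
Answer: -60150/7 ≈ -8592.9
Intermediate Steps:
T(z, N) = -9*z/7 - N/7 (T(z, N) = -(9*z + N)/7 = -(N + 9*z)/7 = -9*z/7 - N/7)
-132*65 + T(11, -9) = -132*65 + (-9/7*11 - ⅐*(-9)) = -8580 + (-99/7 + 9/7) = -8580 - 90/7 = -60150/7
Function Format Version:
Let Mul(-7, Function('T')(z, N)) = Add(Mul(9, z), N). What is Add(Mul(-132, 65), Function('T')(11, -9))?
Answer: Rational(-60150, 7) ≈ -8592.9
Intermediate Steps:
Function('T')(z, N) = Add(Mul(Rational(-9, 7), z), Mul(Rational(-1, 7), N)) (Function('T')(z, N) = Mul(Rational(-1, 7), Add(Mul(9, z), N)) = Mul(Rational(-1, 7), Add(N, Mul(9, z))) = Add(Mul(Rational(-9, 7), z), Mul(Rational(-1, 7), N)))
Add(Mul(-132, 65), Function('T')(11, -9)) = Add(Mul(-132, 65), Add(Mul(Rational(-9, 7), 11), Mul(Rational(-1, 7), -9))) = Add(-8580, Add(Rational(-99, 7), Rational(9, 7))) = Add(-8580, Rational(-90, 7)) = Rational(-60150, 7)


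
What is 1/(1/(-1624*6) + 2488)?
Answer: 9744/24243071 ≈ 0.00040193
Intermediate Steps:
1/(1/(-1624*6) + 2488) = 1/(1/(-9744) + 2488) = 1/(-1/9744 + 2488) = 1/(24243071/9744) = 9744/24243071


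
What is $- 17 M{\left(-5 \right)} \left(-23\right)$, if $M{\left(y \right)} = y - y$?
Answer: $0$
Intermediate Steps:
$M{\left(y \right)} = 0$
$- 17 M{\left(-5 \right)} \left(-23\right) = \left(-17\right) 0 \left(-23\right) = 0 \left(-23\right) = 0$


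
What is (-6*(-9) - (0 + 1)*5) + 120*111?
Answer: 13369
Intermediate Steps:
(-6*(-9) - (0 + 1)*5) + 120*111 = (54 - 5) + 13320 = 49 + 13320 = 13369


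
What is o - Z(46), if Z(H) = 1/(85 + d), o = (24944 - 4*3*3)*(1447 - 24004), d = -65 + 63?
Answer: -46633529749/83 ≈ -5.6185e+8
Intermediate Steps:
d = -2
o = -561849756 (o = (24944 - 12*3)*(-22557) = (24944 - 36)*(-22557) = 24908*(-22557) = -561849756)
Z(H) = 1/83 (Z(H) = 1/(85 - 2) = 1/83)
o - Z(46) = -561849756 - 1*1/83 = -561849756 - 1/83 = -46633529749/83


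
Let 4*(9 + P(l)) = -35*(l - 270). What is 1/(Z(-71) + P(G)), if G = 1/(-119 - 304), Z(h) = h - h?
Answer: 1692/3982157 ≈ 0.00042490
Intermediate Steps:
Z(h) = 0
G = -1/423 (G = 1/(-423) = -1/423 ≈ -0.0023641)
P(l) = 4707/2 - 35*l/4 (P(l) = -9 + (-35*(l - 270))/4 = -9 + (-35*(-270 + l))/4 = -9 + (9450 - 35*l)/4 = -9 + (4725/2 - 35*l/4) = 4707/2 - 35*l/4)
1/(Z(-71) + P(G)) = 1/(0 + (4707/2 - 35/4*(-1/423))) = 1/(0 + (4707/2 + 35/1692)) = 1/(0 + 3982157/1692) = 1/(3982157/1692) = 1692/3982157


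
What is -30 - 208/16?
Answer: -43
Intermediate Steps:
-30 - 208/16 = -30 - 13*1 = -30 - 13 = -43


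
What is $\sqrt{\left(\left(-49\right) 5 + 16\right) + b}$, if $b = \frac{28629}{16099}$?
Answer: $\frac{i \sqrt{58890818158}}{16099} \approx 15.074 i$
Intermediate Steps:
$b = \frac{28629}{16099}$ ($b = 28629 \cdot \frac{1}{16099} = \frac{28629}{16099} \approx 1.7783$)
$\sqrt{\left(\left(-49\right) 5 + 16\right) + b} = \sqrt{\left(\left(-49\right) 5 + 16\right) + \frac{28629}{16099}} = \sqrt{\left(-245 + 16\right) + \frac{28629}{16099}} = \sqrt{-229 + \frac{28629}{16099}} = \sqrt{- \frac{3658042}{16099}} = \frac{i \sqrt{58890818158}}{16099}$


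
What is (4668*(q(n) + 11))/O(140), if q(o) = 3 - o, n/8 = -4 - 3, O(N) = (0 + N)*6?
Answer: 389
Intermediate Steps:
O(N) = 6*N (O(N) = N*6 = 6*N)
n = -56 (n = 8*(-4 - 3) = 8*(-7) = -56)
(4668*(q(n) + 11))/O(140) = (4668*((3 - 1*(-56)) + 11))/((6*140)) = (4668*((3 + 56) + 11))/840 = (4668*(59 + 11))*(1/840) = (4668*70)*(1/840) = 326760*(1/840) = 389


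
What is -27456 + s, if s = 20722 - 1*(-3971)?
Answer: -2763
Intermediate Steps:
s = 24693 (s = 20722 + 3971 = 24693)
-27456 + s = -27456 + 24693 = -2763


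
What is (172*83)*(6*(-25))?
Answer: -2141400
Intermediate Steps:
(172*83)*(6*(-25)) = 14276*(-150) = -2141400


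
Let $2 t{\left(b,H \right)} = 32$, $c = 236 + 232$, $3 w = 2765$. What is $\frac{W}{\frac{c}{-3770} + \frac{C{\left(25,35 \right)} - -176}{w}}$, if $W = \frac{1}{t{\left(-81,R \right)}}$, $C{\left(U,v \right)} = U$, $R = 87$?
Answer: $\frac{80185}{120528} \approx 0.66528$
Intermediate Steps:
$w = \frac{2765}{3}$ ($w = \frac{1}{3} \cdot 2765 = \frac{2765}{3} \approx 921.67$)
$c = 468$
$t{\left(b,H \right)} = 16$ ($t{\left(b,H \right)} = \frac{1}{2} \cdot 32 = 16$)
$W = \frac{1}{16} \approx 0.0625$
$\frac{W}{\frac{c}{-3770} + \frac{C{\left(25,35 \right)} - -176}{w}} = \frac{1}{16 \left(\frac{468}{-3770} + \frac{25 - -176}{\frac{2765}{3}}\right)} = \frac{1}{16 \left(468 \left(- \frac{1}{3770}\right) + \left(25 + 176\right) \frac{3}{2765}\right)} = \frac{1}{16 \left(- \frac{18}{145} + 201 \cdot \frac{3}{2765}\right)} = \frac{1}{16 \left(- \frac{18}{145} + \frac{603}{2765}\right)} = \frac{1}{16 \cdot \frac{7533}{80185}} = \frac{1}{16} \cdot \frac{80185}{7533} = \frac{80185}{120528}$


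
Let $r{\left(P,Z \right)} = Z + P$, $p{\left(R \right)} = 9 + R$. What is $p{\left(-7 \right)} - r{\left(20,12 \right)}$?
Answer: $-30$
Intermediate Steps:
$r{\left(P,Z \right)} = P + Z$
$p{\left(-7 \right)} - r{\left(20,12 \right)} = \left(9 - 7\right) - \left(20 + 12\right) = 2 - 32 = -30$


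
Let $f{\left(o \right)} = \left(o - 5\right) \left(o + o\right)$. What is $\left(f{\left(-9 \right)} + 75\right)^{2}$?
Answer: $106929$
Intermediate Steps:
$f{\left(o \right)} = 2 o \left(-5 + o\right)$ ($f{\left(o \right)} = \left(-5 + o\right) 2 o = 2 o \left(-5 + o\right)$)
$\left(f{\left(-9 \right)} + 75\right)^{2} = \left(2 \left(-9\right) \left(-5 - 9\right) + 75\right)^{2} = \left(2 \left(-9\right) \left(-14\right) + 75\right)^{2} = \left(252 + 75\right)^{2} = 327^{2} = 106929$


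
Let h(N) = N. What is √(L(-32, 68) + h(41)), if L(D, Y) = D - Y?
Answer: I*√59 ≈ 7.6811*I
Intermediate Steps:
√(L(-32, 68) + h(41)) = √((-32 - 1*68) + 41) = √((-32 - 68) + 41) = √(-100 + 41) = √(-59) = I*√59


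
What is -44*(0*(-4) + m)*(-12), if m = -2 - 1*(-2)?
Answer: 0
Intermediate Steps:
m = 0 (m = -2 + 2 = 0)
-44*(0*(-4) + m)*(-12) = -44*(0*(-4) + 0)*(-12) = -44*(0 + 0)*(-12) = -44*0*(-12) = 0*(-12) = 0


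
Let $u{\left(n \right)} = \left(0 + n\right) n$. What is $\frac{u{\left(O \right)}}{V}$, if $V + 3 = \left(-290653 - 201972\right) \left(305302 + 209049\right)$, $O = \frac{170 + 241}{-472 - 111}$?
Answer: $- \frac{168921}{86121809448607042} \approx -1.9614 \cdot 10^{-12}$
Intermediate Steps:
$O = - \frac{411}{583}$ ($O = \frac{411}{-583} = 411 \left(- \frac{1}{583}\right) = - \frac{411}{583} \approx -0.70497$)
$V = -253382161378$ ($V = -3 + \left(-290653 - 201972\right) \left(305302 + 209049\right) = -3 - 253382161375 = -253382161378$)
$u{\left(n \right)} = n^{2}$ ($u{\left(n \right)} = n n = n^{2}$)
$\frac{u{\left(O \right)}}{V} = \frac{\left(- \frac{411}{583}\right)^{2}}{-253382161378} = \frac{168921}{339889} \left(- \frac{1}{253382161378}\right) = - \frac{168921}{86121809448607042}$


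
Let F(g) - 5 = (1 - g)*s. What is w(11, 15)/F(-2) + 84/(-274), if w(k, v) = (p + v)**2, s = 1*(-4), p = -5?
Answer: -13994/959 ≈ -14.592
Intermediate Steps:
s = -4
w(k, v) = (-5 + v)**2
F(g) = 1 + 4*g (F(g) = 5 + (1 - g)*(-4) = 5 + (-4 + 4*g) = 1 + 4*g)
w(11, 15)/F(-2) + 84/(-274) = (-5 + 15)**2/(1 + 4*(-2)) + 84/(-274) = 10**2/(1 - 8) + 84*(-1/274) = 100/(-7) - 42/137 = 100*(-1/7) - 42/137 = -100/7 - 42/137 = -13994/959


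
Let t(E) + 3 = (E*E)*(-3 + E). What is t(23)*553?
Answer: 5849081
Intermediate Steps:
t(E) = -3 + E**2*(-3 + E) (t(E) = -3 + (E*E)*(-3 + E) = -3 + E**2*(-3 + E))
t(23)*553 = (-3 + 23**3 - 3*23**2)*553 = (-3 + 12167 - 3*529)*553 = (-3 + 12167 - 1587)*553 = 10577*553 = 5849081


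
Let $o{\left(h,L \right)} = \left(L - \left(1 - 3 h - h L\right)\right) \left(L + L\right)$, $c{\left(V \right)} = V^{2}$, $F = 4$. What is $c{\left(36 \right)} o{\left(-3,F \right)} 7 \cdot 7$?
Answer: $-9144576$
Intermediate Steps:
$o{\left(h,L \right)} = 2 L \left(-1 + L + 3 h + L h\right)$ ($o{\left(h,L \right)} = \left(L - \left(1 - 3 h - L h\right)\right) 2 L = \left(L + \left(-1 + 3 h + L h\right)\right) 2 L = \left(-1 + L + 3 h + L h\right) 2 L = 2 L \left(-1 + L + 3 h + L h\right)$)
$c{\left(36 \right)} o{\left(-3,F \right)} 7 \cdot 7 = 36^{2} \cdot 2 \cdot 4 \left(-1 + 4 + 3 \left(-3\right) + 4 \left(-3\right)\right) 7 \cdot 7 = 1296 \cdot 2 \cdot 4 \left(-1 + 4 - 9 - 12\right) 7 \cdot 7 = 1296 \cdot 2 \cdot 4 \left(-18\right) 7 \cdot 7 = 1296 \left(-144\right) 7 \cdot 7 = 1296 \left(\left(-1008\right) 7\right) = 1296 \left(-7056\right) = -9144576$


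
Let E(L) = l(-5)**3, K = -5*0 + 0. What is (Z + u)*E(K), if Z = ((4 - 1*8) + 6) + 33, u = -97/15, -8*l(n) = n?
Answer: 2675/384 ≈ 6.9661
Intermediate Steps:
l(n) = -n/8
u = -97/15 (u = -97*1/15 = -97/15 ≈ -6.4667)
K = 0 (K = 0 + 0 = 0)
E(L) = 125/512 (E(L) = (-1/8*(-5))**3 = (5/8)**3 = 125/512)
Z = 35 (Z = ((4 - 8) + 6) + 33 = (-4 + 6) + 33 = 2 + 33 = 35)
(Z + u)*E(K) = (35 - 97/15)*(125/512) = (428/15)*(125/512) = 2675/384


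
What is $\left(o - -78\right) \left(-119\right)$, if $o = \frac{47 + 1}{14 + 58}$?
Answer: $- \frac{28084}{3} \approx -9361.3$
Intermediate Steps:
$o = \frac{2}{3}$ ($o = \frac{48}{72} = 48 \cdot \frac{1}{72} = \frac{2}{3} \approx 0.66667$)
$\left(o - -78\right) \left(-119\right) = \left(\frac{2}{3} - -78\right) \left(-119\right) = \left(\frac{2}{3} + 78\right) \left(-119\right) = \frac{236}{3} \left(-119\right) = - \frac{28084}{3}$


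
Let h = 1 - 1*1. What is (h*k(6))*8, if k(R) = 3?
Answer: 0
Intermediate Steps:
h = 0 (h = 1 - 1 = 0)
(h*k(6))*8 = (0*3)*8 = 0*8 = 0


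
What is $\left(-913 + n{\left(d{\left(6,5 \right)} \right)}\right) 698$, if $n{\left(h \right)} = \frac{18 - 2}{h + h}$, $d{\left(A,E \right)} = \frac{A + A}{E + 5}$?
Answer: $- \frac{1897862}{3} \approx -6.3262 \cdot 10^{5}$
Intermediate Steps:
$d{\left(A,E \right)} = \frac{2 A}{5 + E}$
$n{\left(h \right)} = \frac{8}{h}$ ($n{\left(h \right)} = \frac{16}{2 h} = 16 \frac{1}{2 h} = \frac{8}{h}$)
$\left(-913 + n{\left(d{\left(6,5 \right)} \right)}\right) 698 = \left(-913 + \frac{8}{2 \cdot 6 \frac{1}{5 + 5}}\right) 698 = \left(-913 + \frac{8}{2 \cdot 6 \cdot \frac{1}{10}}\right) 698 = \left(-913 + \frac{8}{\frac{6}{5}}\right) 698 = \left(-913 + 8 \cdot \frac{5}{6}\right) 698 = \left(-913 + \frac{20}{3}\right) 698 = \left(- \frac{2719}{3}\right) 698 = - \frac{1897862}{3}$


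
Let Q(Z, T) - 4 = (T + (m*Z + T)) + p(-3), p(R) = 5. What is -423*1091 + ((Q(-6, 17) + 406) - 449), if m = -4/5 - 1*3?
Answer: -2307351/5 ≈ -4.6147e+5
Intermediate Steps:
m = -19/5 (m = -4*⅕ - 3 = -⅘ - 3 = -19/5 ≈ -3.8000)
Q(Z, T) = 9 + 2*T - 19*Z/5 (Q(Z, T) = 4 + ((T + (-19*Z/5 + T)) + 5) = 4 + ((T + (T - 19*Z/5)) + 5) = 4 + ((2*T - 19*Z/5) + 5) = 4 + (5 + 2*T - 19*Z/5) = 9 + 2*T - 19*Z/5)
-423*1091 + ((Q(-6, 17) + 406) - 449) = -423*1091 + (((9 + 2*17 - 19/5*(-6)) + 406) - 449) = -461493 + (((9 + 34 + 114/5) + 406) - 449) = -461493 + ((329/5 + 406) - 449) = -461493 + (2359/5 - 449) = -461493 + 114/5 = -2307351/5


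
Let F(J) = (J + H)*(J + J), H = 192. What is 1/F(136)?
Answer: 1/89216 ≈ 1.1209e-5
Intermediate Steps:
F(J) = 2*J*(192 + J) (F(J) = (J + 192)*(J + J) = (192 + J)*(2*J) = 2*J*(192 + J))
1/F(136) = 1/(2*136*(192 + 136)) = 1/(2*136*328) = 1/89216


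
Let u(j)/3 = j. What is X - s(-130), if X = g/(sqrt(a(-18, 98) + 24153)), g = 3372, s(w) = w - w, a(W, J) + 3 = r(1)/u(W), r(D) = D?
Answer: 10116*sqrt(7824594)/1304099 ≈ 21.698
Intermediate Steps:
u(j) = 3*j
a(W, J) = -3 + 1/(3*W)
s(w) = 0
X = 10116*sqrt(7824594)/1304099 (X = 3372/(sqrt((-3 + (1/3)/(-18)) + 24153)) = 3372/(sqrt((-3 + (1/3)*(-1/18)) + 24153)) = 3372/(sqrt((-3 - 1/54) + 24153)) = 3372/(sqrt(-163/54 + 24153)) = 3372/(sqrt(1304099/54)) = 3372/((sqrt(7824594)/18)) = 3372*(3*sqrt(7824594)/1304099) = 10116*sqrt(7824594)/1304099 ≈ 21.698)
X - s(-130) = 10116*sqrt(7824594)/1304099 - 1*0 = 10116*sqrt(7824594)/1304099 + 0 = 10116*sqrt(7824594)/1304099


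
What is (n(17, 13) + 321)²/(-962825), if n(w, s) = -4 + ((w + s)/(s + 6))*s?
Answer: -41126569/347579825 ≈ -0.11832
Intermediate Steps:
n(w, s) = -4 + s*(s + w)/(6 + s) (n(w, s) = -4 + ((s + w)/(6 + s))*s = -4 + s*(s + w)/(6 + s))
(n(17, 13) + 321)²/(-962825) = ((-24 + 13² - 4*13 + 13*17)/(6 + 13) + 321)²/(-962825) = ((-24 + 169 - 52 + 221)/19 + 321)²*(-1/962825) = ((1/19)*314 + 321)²*(-1/962825) = (314/19 + 321)²*(-1/962825) = (6413/19)²*(-1/962825) = (41126569/361)*(-1/962825) = -41126569/347579825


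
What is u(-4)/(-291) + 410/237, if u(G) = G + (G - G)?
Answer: 13362/7663 ≈ 1.7437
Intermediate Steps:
u(G) = G (u(G) = G + 0 = G)
u(-4)/(-291) + 410/237 = -4/(-291) + 410/237 = -4*(-1/291) + 410*(1/237) = 4/291 + 410/237 = 13362/7663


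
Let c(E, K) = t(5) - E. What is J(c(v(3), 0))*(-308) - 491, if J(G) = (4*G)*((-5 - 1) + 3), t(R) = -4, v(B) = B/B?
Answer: -18971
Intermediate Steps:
v(B) = 1
c(E, K) = -4 - E
J(G) = -12*G (J(G) = (4*G)*(-6 + 3) = (4*G)*(-3) = -12*G)
J(c(v(3), 0))*(-308) - 491 = -12*(-4 - 1*1)*(-308) - 491 = -12*(-4 - 1)*(-308) - 491 = -12*(-5)*(-308) - 491 = 60*(-308) - 491 = -18480 - 491 = -18971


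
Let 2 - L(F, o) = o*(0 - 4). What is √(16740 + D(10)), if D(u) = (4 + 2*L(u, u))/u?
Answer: 4*√26170/5 ≈ 129.42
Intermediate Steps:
L(F, o) = 2 + 4*o (L(F, o) = 2 - o*(0 - 4) = 2 - o*(-4) = 2 - (-4)*o = 2 + 4*o)
D(u) = (8 + 8*u)/u (D(u) = (4 + 2*(2 + 4*u))/u = (4 + (4 + 8*u))/u = (8 + 8*u)/u)
√(16740 + D(10)) = √(16740 + (8 + 8/10)) = √(16740 + (8 + 8*(⅒))) = √(16740 + (8 + ⅘)) = √(16740 + 44/5) = √(83744/5) = 4*√26170/5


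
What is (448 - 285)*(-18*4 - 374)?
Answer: -72698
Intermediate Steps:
(448 - 285)*(-18*4 - 374) = 163*(-72 - 374) = 163*(-446) = -72698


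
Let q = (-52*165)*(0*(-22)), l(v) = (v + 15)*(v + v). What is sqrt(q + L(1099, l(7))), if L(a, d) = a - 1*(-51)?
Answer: 5*sqrt(46) ≈ 33.912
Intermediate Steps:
l(v) = 2*v*(15 + v) (l(v) = (15 + v)*(2*v) = 2*v*(15 + v))
L(a, d) = 51 + a (L(a, d) = a + 51 = 51 + a)
q = 0 (q = -8580*0 = 0)
sqrt(q + L(1099, l(7))) = sqrt(0 + (51 + 1099)) = sqrt(0 + 1150) = sqrt(1150) = 5*sqrt(46)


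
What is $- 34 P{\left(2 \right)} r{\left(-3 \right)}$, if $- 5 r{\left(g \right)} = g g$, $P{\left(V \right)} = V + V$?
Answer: $\frac{1224}{5} \approx 244.8$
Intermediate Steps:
$P{\left(V \right)} = 2 V$
$r{\left(g \right)} = - \frac{g^{2}}{5}$ ($r{\left(g \right)} = - \frac{g g}{5} = - \frac{g^{2}}{5}$)
$- 34 P{\left(2 \right)} r{\left(-3 \right)} = - 34 \cdot 2 \cdot 2 \left(- \frac{\left(-3\right)^{2}}{5}\right) = \left(-34\right) 4 \left(\left(- \frac{1}{5}\right) 9\right) = \left(-136\right) \left(- \frac{9}{5}\right) = \frac{1224}{5}$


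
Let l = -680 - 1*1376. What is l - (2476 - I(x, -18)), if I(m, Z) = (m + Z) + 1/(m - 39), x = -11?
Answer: -228051/50 ≈ -4561.0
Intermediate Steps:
l = -2056 (l = -680 - 1376 = -2056)
I(m, Z) = Z + m + 1/(-39 + m) (I(m, Z) = (Z + m) + 1/(-39 + m) = Z + m + 1/(-39 + m))
l - (2476 - I(x, -18)) = -2056 - (2476 - (1 + (-11)² - 39*(-18) - 39*(-11) - 18*(-11))/(-39 - 11)) = -2056 - (2476 - (1 + 121 + 702 + 429 + 198)/(-50)) = -2056 - (2476 - (-1)*1451/50) = -2056 - (2476 - 1*(-1451/50)) = -2056 - (2476 + 1451/50) = -2056 - 1*125251/50 = -2056 - 125251/50 = -228051/50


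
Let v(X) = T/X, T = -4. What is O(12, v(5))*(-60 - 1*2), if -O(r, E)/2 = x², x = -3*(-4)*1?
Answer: 17856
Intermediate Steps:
v(X) = -4/X
x = 12 (x = 12*1 = 12)
O(r, E) = -288 (O(r, E) = -2*12² = -2*144 = -288)
O(12, v(5))*(-60 - 1*2) = -288*(-60 - 1*2) = -288*(-60 - 2) = -288*(-62) = 17856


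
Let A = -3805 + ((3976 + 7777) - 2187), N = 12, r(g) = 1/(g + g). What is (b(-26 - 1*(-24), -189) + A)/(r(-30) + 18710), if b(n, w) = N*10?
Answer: 352860/1122599 ≈ 0.31432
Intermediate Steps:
r(g) = 1/(2*g)
b(n, w) = 120 (b(n, w) = 12*10 = 120)
A = 5761 (A = -3805 + (11753 - 2187) = -3805 + 9566 = 5761)
(b(-26 - 1*(-24), -189) + A)/(r(-30) + 18710) = (120 + 5761)/((½)/(-30) + 18710) = 5881/((½)*(-1/30) + 18710) = 5881/(-1/60 + 18710) = 5881/(1122599/60) = 5881*(60/1122599) = 352860/1122599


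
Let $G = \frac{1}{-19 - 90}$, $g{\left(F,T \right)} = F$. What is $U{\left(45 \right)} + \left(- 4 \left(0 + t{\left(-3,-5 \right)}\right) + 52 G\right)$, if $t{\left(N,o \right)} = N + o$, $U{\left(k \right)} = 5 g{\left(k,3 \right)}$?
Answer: $\frac{27961}{109} \approx 256.52$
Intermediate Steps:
$U{\left(k \right)} = 5 k$
$G = - \frac{1}{109}$ ($G = \frac{1}{-109} = - \frac{1}{109} \approx -0.0091743$)
$U{\left(45 \right)} + \left(- 4 \left(0 + t{\left(-3,-5 \right)}\right) + 52 G\right) = 5 \cdot 45 - \left(\frac{52}{109} + 4 \left(0 - 8\right)\right) = 225 - \left(\frac{52}{109} + 4 \left(0 - 8\right)\right) = 225 - - \frac{3436}{109} = 225 + \left(32 - \frac{52}{109}\right) = 225 + \frac{3436}{109} = \frac{27961}{109}$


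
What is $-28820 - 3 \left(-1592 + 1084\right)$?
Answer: $-27296$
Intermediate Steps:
$-28820 - 3 \left(-1592 + 1084\right) = -28820 - -1524 = -28820 + 1524 = -27296$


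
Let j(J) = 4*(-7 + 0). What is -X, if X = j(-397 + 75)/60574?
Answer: 14/30287 ≈ 0.00046224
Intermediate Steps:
j(J) = -28 (j(J) = 4*(-7) = -28)
X = -14/30287 (X = -28/60574 = -28*1/60574 = -14/30287 ≈ -0.00046224)
-X = -1*(-14/30287) = 14/30287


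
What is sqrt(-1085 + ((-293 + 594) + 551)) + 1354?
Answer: 1354 + I*sqrt(233) ≈ 1354.0 + 15.264*I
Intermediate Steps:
sqrt(-1085 + ((-293 + 594) + 551)) + 1354 = sqrt(-1085 + (301 + 551)) + 1354 = sqrt(-1085 + 852) + 1354 = sqrt(-233) + 1354 = I*sqrt(233) + 1354 = 1354 + I*sqrt(233)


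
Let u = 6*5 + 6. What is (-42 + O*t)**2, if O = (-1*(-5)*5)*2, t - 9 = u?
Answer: 4875264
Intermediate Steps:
u = 36 (u = 30 + 6 = 36)
t = 45 (t = 9 + 36 = 45)
O = 50 (O = (5*5)*2 = 25*2 = 50)
(-42 + O*t)**2 = (-42 + 50*45)**2 = (-42 + 2250)**2 = 2208**2 = 4875264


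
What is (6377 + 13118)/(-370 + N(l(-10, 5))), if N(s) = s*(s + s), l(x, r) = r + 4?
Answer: -19495/208 ≈ -93.726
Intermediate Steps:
l(x, r) = 4 + r
N(s) = 2*s**2 (N(s) = s*(2*s) = 2*s**2)
(6377 + 13118)/(-370 + N(l(-10, 5))) = (6377 + 13118)/(-370 + 2*(4 + 5)**2) = 19495/(-370 + 2*9**2) = 19495/(-370 + 2*81) = 19495/(-370 + 162) = 19495/(-208) = 19495*(-1/208) = -19495/208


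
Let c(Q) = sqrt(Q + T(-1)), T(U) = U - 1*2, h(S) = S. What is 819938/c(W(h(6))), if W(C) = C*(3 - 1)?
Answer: 819938/3 ≈ 2.7331e+5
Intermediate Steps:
T(U) = -2 + U (T(U) = U - 2 = -2 + U)
W(C) = 2*C (W(C) = C*2 = 2*C)
c(Q) = sqrt(-3 + Q) (c(Q) = sqrt(Q + (-2 - 1)) = sqrt(Q - 3) = sqrt(-3 + Q))
819938/c(W(h(6))) = 819938/(sqrt(-3 + 2*6)) = 819938/(sqrt(-3 + 12)) = 819938/(sqrt(9)) = 819938/3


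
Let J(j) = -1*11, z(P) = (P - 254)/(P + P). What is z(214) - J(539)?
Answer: 1167/107 ≈ 10.907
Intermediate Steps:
z(P) = (-254 + P)/(2*P) (z(P) = (-254 + P)/((2*P)) = (-254 + P)*(1/(2*P)) = (-254 + P)/(2*P))
J(j) = -11
z(214) - J(539) = (1/2)*(-254 + 214)/214 - 1*(-11) = (1/2)*(1/214)*(-40) + 11 = -10/107 + 11 = 1167/107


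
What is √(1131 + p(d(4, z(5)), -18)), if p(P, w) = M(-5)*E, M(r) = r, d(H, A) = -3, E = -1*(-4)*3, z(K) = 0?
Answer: 3*√119 ≈ 32.726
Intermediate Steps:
E = 12 (E = 4*3 = 12)
p(P, w) = -60 (p(P, w) = -5*12 = -60)
√(1131 + p(d(4, z(5)), -18)) = √(1131 - 60) = √1071 = 3*√119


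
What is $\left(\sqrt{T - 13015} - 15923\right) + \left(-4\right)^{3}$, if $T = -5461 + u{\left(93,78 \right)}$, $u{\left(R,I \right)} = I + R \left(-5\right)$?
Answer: $-15987 + i \sqrt{18863} \approx -15987.0 + 137.34 i$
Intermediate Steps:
$u{\left(R,I \right)} = I - 5 R$
$T = -5848$ ($T = -5461 + \left(78 - 465\right) = -5461 - 387 = -5848$)
$\left(\sqrt{T - 13015} - 15923\right) + \left(-4\right)^{3} = \left(\sqrt{-5848 - 13015} - 15923\right) + \left(-4\right)^{3} = \left(\sqrt{-18863} - 15923\right) - 64 = \left(i \sqrt{18863} - 15923\right) - 64 = \left(-15923 + i \sqrt{18863}\right) - 64 = -15987 + i \sqrt{18863}$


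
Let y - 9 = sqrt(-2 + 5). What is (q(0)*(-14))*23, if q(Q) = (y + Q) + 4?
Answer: -4186 - 322*sqrt(3) ≈ -4743.7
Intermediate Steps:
y = 9 + sqrt(3) (y = 9 + sqrt(-2 + 5) = 9 + sqrt(3) ≈ 10.732)
q(Q) = 13 + Q + sqrt(3) (q(Q) = ((9 + sqrt(3)) + Q) + 4 = (9 + Q + sqrt(3)) + 4 = 13 + Q + sqrt(3))
(q(0)*(-14))*23 = ((13 + 0 + sqrt(3))*(-14))*23 = ((13 + sqrt(3))*(-14))*23 = (-182 - 14*sqrt(3))*23 = -4186 - 322*sqrt(3)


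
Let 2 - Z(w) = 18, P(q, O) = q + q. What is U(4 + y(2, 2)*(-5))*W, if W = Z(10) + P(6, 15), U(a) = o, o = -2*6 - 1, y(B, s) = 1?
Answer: 52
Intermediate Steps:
P(q, O) = 2*q
o = -13 (o = -12 - 1 = -13)
Z(w) = -16 (Z(w) = 2 - 1*18 = 2 - 18 = -16)
U(a) = -13
W = -4 (W = -16 + 2*6 = -16 + 12 = -4)
U(4 + y(2, 2)*(-5))*W = -13*(-4) = 52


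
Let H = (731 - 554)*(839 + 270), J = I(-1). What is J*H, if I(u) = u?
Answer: -196293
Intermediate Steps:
J = -1
H = 196293 (H = 177*1109 = 196293)
J*H = -1*196293 = -196293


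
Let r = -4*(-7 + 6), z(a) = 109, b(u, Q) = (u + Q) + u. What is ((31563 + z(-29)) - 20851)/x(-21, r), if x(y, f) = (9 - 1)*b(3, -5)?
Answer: 10821/8 ≈ 1352.6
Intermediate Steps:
b(u, Q) = Q + 2*u (b(u, Q) = (Q + u) + u = Q + 2*u)
r = 4 (r = -4*(-1) = 4)
x(y, f) = 8 (x(y, f) = (9 - 1)*(-5 + 2*3) = 8*(-5 + 6) = 8*1 = 8)
((31563 + z(-29)) - 20851)/x(-21, r) = ((31563 + 109) - 20851)/8 = (31672 - 20851)*(1/8) = 10821*(1/8) = 10821/8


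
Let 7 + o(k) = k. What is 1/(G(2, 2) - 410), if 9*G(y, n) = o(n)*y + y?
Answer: -9/3698 ≈ -0.0024337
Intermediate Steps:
o(k) = -7 + k
G(y, n) = y/9 + y*(-7 + n)/9 (G(y, n) = ((-7 + n)*y + y)/9 = (y*(-7 + n) + y)/9 = (y + y*(-7 + n))/9 = y/9 + y*(-7 + n)/9)
1/(G(2, 2) - 410) = 1/((⅑)*2*(-6 + 2) - 410) = 1/((⅑)*2*(-4) - 410) = 1/(-8/9 - 410) = 1/(-3698/9) = -9/3698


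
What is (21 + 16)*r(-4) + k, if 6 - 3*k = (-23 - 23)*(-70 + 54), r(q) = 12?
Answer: 602/3 ≈ 200.67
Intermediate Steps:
k = -730/3 (k = 2 - (-23 - 23)*(-70 + 54)/3 = 2 - (-46)*(-16)/3 = 2 - ⅓*736 = 2 - 736/3 = -730/3 ≈ -243.33)
(21 + 16)*r(-4) + k = (21 + 16)*12 - 730/3 = 37*12 - 730/3 = 444 - 730/3 = 602/3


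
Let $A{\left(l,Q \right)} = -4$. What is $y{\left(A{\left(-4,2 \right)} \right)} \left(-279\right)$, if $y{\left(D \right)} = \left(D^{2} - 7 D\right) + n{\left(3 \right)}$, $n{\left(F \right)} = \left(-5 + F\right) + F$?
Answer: $-12555$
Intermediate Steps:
$n{\left(F \right)} = -5 + 2 F$
$y{\left(D \right)} = 1 + D^{2} - 7 D$ ($y{\left(D \right)} = \left(D^{2} - 7 D\right) + \left(-5 + 2 \cdot 3\right) = \left(D^{2} - 7 D\right) + \left(-5 + 6\right) = \left(D^{2} - 7 D\right) + 1 = 1 + D^{2} - 7 D$)
$y{\left(A{\left(-4,2 \right)} \right)} \left(-279\right) = \left(1 + \left(-4\right)^{2} - -28\right) \left(-279\right) = \left(1 + 16 + 28\right) \left(-279\right) = 45 \left(-279\right) = -12555$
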